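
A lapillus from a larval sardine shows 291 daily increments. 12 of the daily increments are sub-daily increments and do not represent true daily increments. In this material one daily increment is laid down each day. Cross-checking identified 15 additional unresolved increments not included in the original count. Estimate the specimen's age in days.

True daily increment count = 291 − 12 + 15 = 294.
At one daily increment per day, that is 294 days.

294 days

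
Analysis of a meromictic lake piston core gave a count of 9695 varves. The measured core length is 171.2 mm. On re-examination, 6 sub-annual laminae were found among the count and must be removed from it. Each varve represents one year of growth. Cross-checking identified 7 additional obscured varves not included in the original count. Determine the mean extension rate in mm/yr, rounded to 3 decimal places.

0.018 mm/yr

After corrections the count is 9695 − 6 + 7 = 9696 varves.
Mean rate = 171.2 mm / 9696 years ≈ 0.018 mm/yr.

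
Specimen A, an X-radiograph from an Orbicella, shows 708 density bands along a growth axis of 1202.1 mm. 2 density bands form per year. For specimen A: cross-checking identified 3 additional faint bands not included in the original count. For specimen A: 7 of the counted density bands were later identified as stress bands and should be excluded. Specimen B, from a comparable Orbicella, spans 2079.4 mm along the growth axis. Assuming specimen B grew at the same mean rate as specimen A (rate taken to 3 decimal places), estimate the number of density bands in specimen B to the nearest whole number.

Specimen A: adjusted count: 708 − 7 + 3 = 704 density bands.
Specimen A: 704 density bands at 2 per year is 704 / 2 = 352 years.
A: Extension rate ≈ 1202.1 / 352 = 3.415 mm/year.
Specimen B: 2079.4 mm / 3.415 mm per year = 608.90 years; at 2 density bands per year that is 608.90 × 2 ≈ 1218 density bands.

1218 density bands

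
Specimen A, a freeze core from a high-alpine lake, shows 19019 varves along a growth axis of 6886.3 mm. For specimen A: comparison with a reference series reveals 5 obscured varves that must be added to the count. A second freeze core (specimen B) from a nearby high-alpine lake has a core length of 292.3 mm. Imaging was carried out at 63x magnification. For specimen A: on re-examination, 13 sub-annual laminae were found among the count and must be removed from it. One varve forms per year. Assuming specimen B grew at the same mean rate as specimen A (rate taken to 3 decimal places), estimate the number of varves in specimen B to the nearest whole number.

Specimen A: adjusted count: 19019 − 13 + 5 = 19011 varves.
A: Extension rate ≈ 6886.3 / 19011 = 0.362 mm/year.
B spans 292.3 / 0.362 = 807.46 years ≈ 807 varves.

807 varves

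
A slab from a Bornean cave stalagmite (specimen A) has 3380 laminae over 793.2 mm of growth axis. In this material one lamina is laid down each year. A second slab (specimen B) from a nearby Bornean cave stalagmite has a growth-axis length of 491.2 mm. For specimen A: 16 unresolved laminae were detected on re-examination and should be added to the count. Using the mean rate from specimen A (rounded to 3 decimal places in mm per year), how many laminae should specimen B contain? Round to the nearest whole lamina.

Specimen A: adjusted count: 3380 + 16 = 3396 laminae.
A: Extension rate ≈ 793.2 / 3396 = 0.234 mm/year.
Specimen B: 491.2 mm / 0.234 mm per year = 2099.15 years ≈ 2099 laminae.

2099 laminae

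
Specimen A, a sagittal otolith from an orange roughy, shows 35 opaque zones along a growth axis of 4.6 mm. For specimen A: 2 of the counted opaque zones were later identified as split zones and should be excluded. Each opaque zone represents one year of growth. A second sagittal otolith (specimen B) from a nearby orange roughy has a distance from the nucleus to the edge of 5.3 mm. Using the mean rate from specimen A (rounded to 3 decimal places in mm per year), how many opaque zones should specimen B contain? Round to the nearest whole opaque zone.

Specimen A: true opaque zone count = 35 − 2 = 33.
A: 4.6 mm over 33 years gives 4.6 / 33 ≈ 0.139 mm per year.
For B, 5.3 / 0.139 = 38.13 years ≈ 38 opaque zones.

38 opaque zones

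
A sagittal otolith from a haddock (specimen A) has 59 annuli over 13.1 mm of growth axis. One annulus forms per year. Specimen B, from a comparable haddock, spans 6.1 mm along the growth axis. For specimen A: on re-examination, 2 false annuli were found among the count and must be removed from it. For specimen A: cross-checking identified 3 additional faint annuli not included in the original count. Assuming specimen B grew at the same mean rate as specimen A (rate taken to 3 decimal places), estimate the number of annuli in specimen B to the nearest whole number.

28 annuli

Specimen A: adjusted count: 59 − 2 + 3 = 60 annuli.
A: Extension rate ≈ 13.1 / 60 = 0.218 mm per year.
B spans 6.1 / 0.218 = 27.98 years ≈ 28 annuli.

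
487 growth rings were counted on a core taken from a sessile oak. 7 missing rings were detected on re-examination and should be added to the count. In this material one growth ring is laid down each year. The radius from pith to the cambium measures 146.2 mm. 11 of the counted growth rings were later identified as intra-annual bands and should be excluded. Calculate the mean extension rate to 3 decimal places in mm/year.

0.303 mm/year

True growth ring count = 487 − 11 + 7 = 483.
146.2 mm over 483 years gives 146.2 / 483 ≈ 0.303 mm/year.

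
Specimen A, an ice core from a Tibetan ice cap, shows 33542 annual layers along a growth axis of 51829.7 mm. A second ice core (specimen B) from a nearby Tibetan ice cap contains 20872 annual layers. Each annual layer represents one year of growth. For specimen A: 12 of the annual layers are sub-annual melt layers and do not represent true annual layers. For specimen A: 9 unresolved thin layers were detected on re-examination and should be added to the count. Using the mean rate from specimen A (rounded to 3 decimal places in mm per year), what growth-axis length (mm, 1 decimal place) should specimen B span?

32247.2 mm

Specimen A: after corrections the count is 33542 − 12 + 9 = 33539 annual layers.
A: 51829.7 mm over 33539 years gives 51829.7 / 33539 ≈ 1.545 mm/yr.
B's length ≈ 1.545 × 20872 = 32247.2 mm.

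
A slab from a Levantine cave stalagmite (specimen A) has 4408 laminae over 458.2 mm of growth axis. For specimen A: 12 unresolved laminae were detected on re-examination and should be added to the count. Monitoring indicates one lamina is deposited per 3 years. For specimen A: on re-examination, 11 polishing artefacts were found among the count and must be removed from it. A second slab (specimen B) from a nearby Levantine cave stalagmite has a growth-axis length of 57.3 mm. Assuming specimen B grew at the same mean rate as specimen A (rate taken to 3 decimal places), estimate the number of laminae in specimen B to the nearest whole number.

546 laminae

Specimen A: correcting the raw count gives 4408 − 11 + 12 = 4409 true laminae.
Specimen A: 4409 laminae at 3 years each span 4409 × 3 = 13227 years.
A: Mean rate = 458.2 mm / 13227 years ≈ 0.035 mm/yr.
For B, 57.3 / 0.035 = 1637.14 years; at 3 years per lamina that is 1637.14 / 3 ≈ 546 laminae.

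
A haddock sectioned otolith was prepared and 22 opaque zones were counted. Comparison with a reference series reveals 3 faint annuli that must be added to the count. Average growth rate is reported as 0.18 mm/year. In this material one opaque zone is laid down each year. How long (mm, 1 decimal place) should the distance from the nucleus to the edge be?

4.5 mm

After corrections the count is 22 + 3 = 25 opaque zones.
Length ≈ 0.18 × 25 = 4.5 mm.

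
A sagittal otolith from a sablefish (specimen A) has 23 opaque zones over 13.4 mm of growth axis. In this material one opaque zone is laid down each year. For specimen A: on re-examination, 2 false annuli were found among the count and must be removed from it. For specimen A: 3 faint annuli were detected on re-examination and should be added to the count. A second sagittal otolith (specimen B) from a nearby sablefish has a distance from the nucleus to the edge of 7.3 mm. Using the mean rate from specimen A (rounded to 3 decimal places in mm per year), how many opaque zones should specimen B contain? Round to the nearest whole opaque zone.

13 opaque zones

Specimen A: correcting the raw count gives 23 − 2 + 3 = 24 true opaque zones.
A: 13.4 mm over 24 years gives 13.4 / 24 ≈ 0.558 mm per year.
Specimen B: 7.3 mm / 0.558 mm per year = 13.08 years ≈ 13 opaque zones.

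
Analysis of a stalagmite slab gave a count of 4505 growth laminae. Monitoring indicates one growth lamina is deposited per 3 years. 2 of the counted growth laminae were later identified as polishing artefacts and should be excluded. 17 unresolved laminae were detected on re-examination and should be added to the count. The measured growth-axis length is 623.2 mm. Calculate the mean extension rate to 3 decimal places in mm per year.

Adjusted count: 4505 − 2 + 17 = 4520 growth laminae.
At 3 years per growth lamina, 4520 × 3 = 13560 years.
623.2 mm over 13560 years gives 623.2 / 13560 ≈ 0.046 mm per year.

0.046 mm per year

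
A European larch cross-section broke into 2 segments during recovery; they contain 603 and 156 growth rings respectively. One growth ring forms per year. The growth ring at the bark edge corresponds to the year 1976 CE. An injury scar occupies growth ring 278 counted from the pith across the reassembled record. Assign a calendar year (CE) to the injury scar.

Total growth rings = 603 + 156 = 759.
Between growth ring 278 and the bark edge there are 759 − 278 = 481 growth rings.
1976 − 481 = 1495 CE.

1495 CE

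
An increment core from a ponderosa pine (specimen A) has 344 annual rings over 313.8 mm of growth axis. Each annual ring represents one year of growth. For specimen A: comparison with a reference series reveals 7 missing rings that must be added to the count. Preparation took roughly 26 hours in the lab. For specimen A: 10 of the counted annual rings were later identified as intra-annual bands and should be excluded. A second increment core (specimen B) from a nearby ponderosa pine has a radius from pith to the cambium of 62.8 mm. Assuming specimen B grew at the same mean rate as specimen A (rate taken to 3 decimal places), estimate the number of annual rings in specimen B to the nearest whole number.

Specimen A: true annual ring count = 344 − 10 + 7 = 341.
A: 313.8 mm over 341 years gives 313.8 / 341 ≈ 0.920 mm/year.
B spans 62.8 / 0.920 = 68.26 years ≈ 68 annual rings.

68 annual rings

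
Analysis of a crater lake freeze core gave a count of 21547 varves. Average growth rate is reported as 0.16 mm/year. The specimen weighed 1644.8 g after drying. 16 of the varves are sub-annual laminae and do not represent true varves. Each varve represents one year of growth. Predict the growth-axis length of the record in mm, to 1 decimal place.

True varve count = 21547 − 16 = 21531.
21531 years at 0.16 mm/year gives 0.16 × 21531 = 3445.0 mm.

3445.0 mm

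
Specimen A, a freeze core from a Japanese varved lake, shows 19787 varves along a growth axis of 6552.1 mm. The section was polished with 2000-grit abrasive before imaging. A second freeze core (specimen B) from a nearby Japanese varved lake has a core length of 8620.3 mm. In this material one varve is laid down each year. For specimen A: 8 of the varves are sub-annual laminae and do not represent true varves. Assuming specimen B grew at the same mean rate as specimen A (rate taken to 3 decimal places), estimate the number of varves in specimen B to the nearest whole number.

26043 varves

Specimen A: correcting the raw count gives 19787 − 8 = 19779 true varves.
A: Mean rate = 6552.1 mm / 19779 years ≈ 0.331 mm/yr.
For B, 8620.3 / 0.331 = 26043.20 years ≈ 26043 varves.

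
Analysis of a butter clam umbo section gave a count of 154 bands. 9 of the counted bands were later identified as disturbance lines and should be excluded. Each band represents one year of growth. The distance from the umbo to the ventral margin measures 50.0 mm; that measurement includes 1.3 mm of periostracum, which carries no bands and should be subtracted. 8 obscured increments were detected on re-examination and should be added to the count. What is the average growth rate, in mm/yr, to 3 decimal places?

0.318 mm/yr

Adjusted count: 154 − 9 + 8 = 153 bands.
The growth record spans 50.0 − 1.3 = 48.7 mm.
Extension rate ≈ 48.7 / 153 = 0.318 mm/yr.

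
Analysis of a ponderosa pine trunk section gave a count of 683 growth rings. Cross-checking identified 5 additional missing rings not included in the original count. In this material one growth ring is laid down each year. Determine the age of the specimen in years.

True growth ring count = 683 + 5 = 688.
One growth ring per year makes the duration 688 years.

688 yr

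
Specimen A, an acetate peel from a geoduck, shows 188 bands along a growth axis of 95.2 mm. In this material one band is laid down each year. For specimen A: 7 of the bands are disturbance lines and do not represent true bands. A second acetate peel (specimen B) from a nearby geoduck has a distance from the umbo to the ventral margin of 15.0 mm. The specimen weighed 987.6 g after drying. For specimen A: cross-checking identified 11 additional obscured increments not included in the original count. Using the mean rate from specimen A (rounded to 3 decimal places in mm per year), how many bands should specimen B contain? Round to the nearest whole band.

30 bands

Specimen A: adjusted count: 188 − 7 + 11 = 192 bands.
A: Mean rate = 95.2 mm / 192 years ≈ 0.496 mm per year.
B spans 15.0 / 0.496 = 30.24 years ≈ 30 bands.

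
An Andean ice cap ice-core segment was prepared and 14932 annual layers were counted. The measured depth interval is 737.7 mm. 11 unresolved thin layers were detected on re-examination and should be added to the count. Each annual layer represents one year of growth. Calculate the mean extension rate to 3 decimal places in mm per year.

0.049 mm per year

Correcting the raw count gives 14932 + 11 = 14943 true annual layers.
Mean rate = 737.7 mm / 14943 years ≈ 0.049 mm per year.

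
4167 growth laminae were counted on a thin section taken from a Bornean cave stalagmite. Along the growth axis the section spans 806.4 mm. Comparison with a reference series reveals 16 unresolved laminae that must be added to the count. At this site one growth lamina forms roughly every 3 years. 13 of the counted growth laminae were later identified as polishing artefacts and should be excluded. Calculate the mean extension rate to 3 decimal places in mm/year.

0.064 mm/year

Adjusted count: 4167 − 13 + 16 = 4170 growth laminae.
4170 growth laminae at 3 years each span 4170 × 3 = 12510 years.
Mean rate = 806.4 mm / 12510 years ≈ 0.064 mm/year.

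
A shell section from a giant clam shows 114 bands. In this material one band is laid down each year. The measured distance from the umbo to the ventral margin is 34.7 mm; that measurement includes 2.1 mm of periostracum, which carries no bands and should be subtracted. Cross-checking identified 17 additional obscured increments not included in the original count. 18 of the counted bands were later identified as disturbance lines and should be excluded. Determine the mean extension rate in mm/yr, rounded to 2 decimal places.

Correcting the raw count gives 114 − 18 + 17 = 113 true bands.
The growth record spans 34.7 − 2.1 = 32.6 mm.
Mean rate = 32.6 mm / 113 years ≈ 0.29 mm/yr.

0.29 mm/yr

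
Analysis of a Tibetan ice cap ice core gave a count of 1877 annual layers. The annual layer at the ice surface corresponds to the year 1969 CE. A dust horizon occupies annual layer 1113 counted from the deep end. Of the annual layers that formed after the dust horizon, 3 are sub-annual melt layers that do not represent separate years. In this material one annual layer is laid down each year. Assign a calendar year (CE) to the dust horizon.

1877 − 1113 = 764 annual layers lie beyond the dust horizon toward the ice surface.
Removing the 3 false annual layers leaves 764 − 3 = 761 true annual layers beyond the dust horizon.
1969 − 761 = 1208 CE.

1208 CE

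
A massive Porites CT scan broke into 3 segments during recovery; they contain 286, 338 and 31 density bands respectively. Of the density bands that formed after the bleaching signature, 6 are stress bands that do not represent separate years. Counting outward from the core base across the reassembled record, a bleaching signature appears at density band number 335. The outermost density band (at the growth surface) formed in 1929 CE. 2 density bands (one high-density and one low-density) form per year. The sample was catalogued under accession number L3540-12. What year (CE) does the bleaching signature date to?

Total density bands = 286 + 338 + 31 = 655.
The bleaching signature sits at density band 335 from the core base, so 655 − 335 = 320 density bands formed after it.
320 − 6 false = 314 true density bands after the bleaching signature.
314 density bands at 2 per year is 314 / 2 = 157 years.
Counting back 157 years from 1929 CE places the bleaching signature in 1929 − 157 = 1772 CE.

1772 CE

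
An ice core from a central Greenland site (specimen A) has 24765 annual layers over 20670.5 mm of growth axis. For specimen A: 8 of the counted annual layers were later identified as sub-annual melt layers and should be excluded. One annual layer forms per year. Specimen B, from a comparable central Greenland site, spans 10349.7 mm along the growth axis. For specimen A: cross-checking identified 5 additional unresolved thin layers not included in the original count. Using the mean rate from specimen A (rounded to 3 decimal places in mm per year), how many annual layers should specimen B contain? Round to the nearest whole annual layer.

Specimen A: correcting the raw count gives 24765 − 8 + 5 = 24762 true annual layers.
A: 20670.5 mm over 24762 years gives 20670.5 / 24762 ≈ 0.835 mm/yr.
For B, 10349.7 / 0.835 = 12394.85 years ≈ 12395 annual layers.

12395 annual layers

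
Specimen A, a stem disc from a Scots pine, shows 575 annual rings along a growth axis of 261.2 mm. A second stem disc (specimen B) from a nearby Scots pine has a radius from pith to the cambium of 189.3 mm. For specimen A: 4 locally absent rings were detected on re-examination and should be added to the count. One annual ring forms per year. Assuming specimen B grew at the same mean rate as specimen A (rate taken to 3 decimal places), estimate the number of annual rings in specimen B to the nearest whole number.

Specimen A: true annual ring count = 575 + 4 = 579.
A: Mean rate = 261.2 mm / 579 years ≈ 0.451 mm per year.
For B, 189.3 / 0.451 = 419.73 years ≈ 420 annual rings.

420 annual rings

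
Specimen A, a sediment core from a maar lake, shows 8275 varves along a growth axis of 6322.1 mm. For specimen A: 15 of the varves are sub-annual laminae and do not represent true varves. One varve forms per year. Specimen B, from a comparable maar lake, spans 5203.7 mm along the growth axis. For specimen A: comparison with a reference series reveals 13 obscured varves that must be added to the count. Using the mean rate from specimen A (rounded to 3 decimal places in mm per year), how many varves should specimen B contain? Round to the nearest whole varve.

6811 varves

Specimen A: true varve count = 8275 − 15 + 13 = 8273.
A: 6322.1 mm over 8273 years gives 6322.1 / 8273 ≈ 0.764 mm/year.
Specimen B: 5203.7 mm / 0.764 mm per year = 6811.13 years ≈ 6811 varves.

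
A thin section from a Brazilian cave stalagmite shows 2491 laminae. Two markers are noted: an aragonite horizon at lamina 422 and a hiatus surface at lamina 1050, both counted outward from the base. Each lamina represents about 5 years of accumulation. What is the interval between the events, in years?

3140 yr

The two markers are separated by 1050 − 422 = 628 laminae.
Multiplying by 5 years per lamina: 628 × 5 = 3140 years.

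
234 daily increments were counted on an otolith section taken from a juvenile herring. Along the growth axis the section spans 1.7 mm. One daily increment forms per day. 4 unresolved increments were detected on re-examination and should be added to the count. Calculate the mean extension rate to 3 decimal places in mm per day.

0.007 mm per day

Adjusted count: 234 + 4 = 238 daily increments.
Extension rate ≈ 1.7 / 238 = 0.007 mm per day.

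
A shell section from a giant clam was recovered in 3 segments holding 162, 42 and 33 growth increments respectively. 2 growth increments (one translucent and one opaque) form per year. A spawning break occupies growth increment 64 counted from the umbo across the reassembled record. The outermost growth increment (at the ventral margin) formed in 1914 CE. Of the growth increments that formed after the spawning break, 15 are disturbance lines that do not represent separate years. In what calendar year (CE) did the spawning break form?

1835 CE

Total growth increments = 162 + 42 + 33 = 237.
Between growth increment 64 and the ventral margin there are 237 − 64 = 173 growth increments.
Removing the 15 false growth increments leaves 173 − 15 = 158 true growth increments beyond the spawning break.
With 2 growth increments per year, 158 / 2 = 79 years.
The growth increment at the ventral margin is 1914 CE, so the spawning break dates to 1914 − 79 = 1835 CE.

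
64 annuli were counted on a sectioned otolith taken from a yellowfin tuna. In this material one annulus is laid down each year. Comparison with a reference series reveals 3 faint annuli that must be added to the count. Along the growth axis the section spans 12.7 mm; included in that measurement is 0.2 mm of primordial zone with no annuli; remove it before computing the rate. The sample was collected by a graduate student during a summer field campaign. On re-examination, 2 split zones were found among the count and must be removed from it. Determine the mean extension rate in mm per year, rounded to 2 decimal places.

After corrections the count is 64 − 2 + 3 = 65 annuli.
Removing the 0.2 mm offcut leaves 12.7 − 0.2 = 12.5 mm.
Extension rate ≈ 12.5 / 65 = 0.19 mm per year.

0.19 mm per year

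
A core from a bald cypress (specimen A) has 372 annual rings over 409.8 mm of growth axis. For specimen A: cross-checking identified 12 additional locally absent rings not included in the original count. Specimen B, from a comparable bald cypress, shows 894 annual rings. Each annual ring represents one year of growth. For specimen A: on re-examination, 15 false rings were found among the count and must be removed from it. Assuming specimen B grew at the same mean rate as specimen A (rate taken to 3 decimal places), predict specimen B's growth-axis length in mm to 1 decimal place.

993.2 mm

Specimen A: correcting the raw count gives 372 − 15 + 12 = 369 true annual rings.
A: Mean rate = 409.8 mm / 369 years ≈ 1.111 mm/yr.
B's length ≈ 1.111 × 894 = 993.2 mm.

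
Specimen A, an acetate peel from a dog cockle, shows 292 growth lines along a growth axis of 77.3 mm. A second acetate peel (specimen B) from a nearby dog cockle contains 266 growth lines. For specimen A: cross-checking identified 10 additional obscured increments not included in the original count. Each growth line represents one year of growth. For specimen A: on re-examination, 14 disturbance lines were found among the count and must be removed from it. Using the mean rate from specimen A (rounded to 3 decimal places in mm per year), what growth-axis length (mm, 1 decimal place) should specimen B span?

71.3 mm

Specimen A: true growth line count = 292 − 14 + 10 = 288.
A: Extension rate ≈ 77.3 / 288 = 0.268 mm/year.
B's length ≈ 0.268 × 266 = 71.3 mm.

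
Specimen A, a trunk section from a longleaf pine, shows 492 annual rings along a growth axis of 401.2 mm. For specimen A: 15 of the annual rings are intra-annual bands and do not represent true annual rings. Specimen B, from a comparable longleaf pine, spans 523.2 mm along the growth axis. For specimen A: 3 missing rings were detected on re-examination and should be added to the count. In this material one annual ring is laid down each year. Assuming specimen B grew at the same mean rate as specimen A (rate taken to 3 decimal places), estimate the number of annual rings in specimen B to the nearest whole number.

626 annual rings

Specimen A: after corrections the count is 492 − 15 + 3 = 480 annual rings.
A: Mean rate = 401.2 mm / 480 years ≈ 0.836 mm per year.
Specimen B: 523.2 mm / 0.836 mm per year = 625.84 years ≈ 626 annual rings.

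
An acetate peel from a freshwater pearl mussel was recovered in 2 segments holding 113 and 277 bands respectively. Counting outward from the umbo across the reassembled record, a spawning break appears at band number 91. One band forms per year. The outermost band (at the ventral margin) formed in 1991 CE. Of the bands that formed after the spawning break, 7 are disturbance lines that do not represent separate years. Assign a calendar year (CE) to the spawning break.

1699 CE

Total bands = 113 + 277 = 390.
390 − 91 = 299 bands lie beyond the spawning break toward the ventral margin.
Excluding 7 false bands: 299 − 7 = 292.
Counting back 292 years from 1991 CE places the spawning break in 1991 − 292 = 1699 CE.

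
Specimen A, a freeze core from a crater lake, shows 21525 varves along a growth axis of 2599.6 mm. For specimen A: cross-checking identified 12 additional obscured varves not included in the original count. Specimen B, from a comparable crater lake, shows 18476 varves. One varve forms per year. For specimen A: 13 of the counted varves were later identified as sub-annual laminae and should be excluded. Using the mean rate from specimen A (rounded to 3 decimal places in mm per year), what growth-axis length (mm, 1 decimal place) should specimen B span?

2235.6 mm

Specimen A: adjusted count: 21525 − 13 + 12 = 21524 varves.
A: Mean rate = 2599.6 mm / 21524 years ≈ 0.121 mm/yr.
For B, 0.121 mm/year × 18476 years = 2235.6 mm.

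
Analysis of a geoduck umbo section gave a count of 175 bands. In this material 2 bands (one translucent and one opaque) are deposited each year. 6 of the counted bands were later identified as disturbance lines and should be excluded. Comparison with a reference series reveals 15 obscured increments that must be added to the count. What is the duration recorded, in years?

92 yr

After corrections the count is 175 − 6 + 15 = 184 bands.
Dividing by 2 bands per year: 184 / 2 = 92 years.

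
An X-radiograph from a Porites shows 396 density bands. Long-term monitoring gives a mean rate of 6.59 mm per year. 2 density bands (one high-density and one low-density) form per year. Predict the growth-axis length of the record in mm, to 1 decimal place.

Dividing by 2 density bands per year: 396 / 2 = 198 years.
Length ≈ 6.59 × 198 = 1304.8 mm.

1304.8 mm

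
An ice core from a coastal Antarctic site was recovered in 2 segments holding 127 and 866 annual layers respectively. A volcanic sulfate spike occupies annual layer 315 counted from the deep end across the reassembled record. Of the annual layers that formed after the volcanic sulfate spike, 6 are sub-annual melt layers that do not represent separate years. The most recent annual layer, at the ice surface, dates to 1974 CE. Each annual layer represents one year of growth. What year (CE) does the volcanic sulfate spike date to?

Total annual layers = 127 + 866 = 993.
The volcanic sulfate spike sits at annual layer 315 from the deep end, so 993 − 315 = 678 annual layers formed after it.
Excluding 6 false annual layers: 678 − 6 = 672.
Counting back 672 years from 1974 CE places the volcanic sulfate spike in 1974 − 672 = 1302 CE.

1302 CE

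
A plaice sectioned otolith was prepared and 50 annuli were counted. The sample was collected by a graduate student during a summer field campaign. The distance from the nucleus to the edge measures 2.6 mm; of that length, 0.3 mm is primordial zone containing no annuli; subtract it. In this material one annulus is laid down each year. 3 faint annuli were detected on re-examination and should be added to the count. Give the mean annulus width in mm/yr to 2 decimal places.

0.04 mm/yr

Adjusted count: 50 + 3 = 53 annuli.
Net length = 2.6 − 0.3 = 2.3 mm.
Mean rate = 2.3 mm / 53 years ≈ 0.04 mm/yr.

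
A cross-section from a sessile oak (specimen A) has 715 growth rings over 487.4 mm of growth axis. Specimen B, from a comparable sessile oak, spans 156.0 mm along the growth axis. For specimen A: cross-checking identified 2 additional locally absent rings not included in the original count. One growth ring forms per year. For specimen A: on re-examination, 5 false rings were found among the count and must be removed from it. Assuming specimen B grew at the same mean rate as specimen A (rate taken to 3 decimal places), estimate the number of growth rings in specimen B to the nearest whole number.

Specimen A: adjusted count: 715 − 5 + 2 = 712 growth rings.
A: Mean rate = 487.4 mm / 712 years ≈ 0.685 mm per year.
B spans 156.0 / 0.685 = 227.74 years ≈ 228 growth rings.

228 growth rings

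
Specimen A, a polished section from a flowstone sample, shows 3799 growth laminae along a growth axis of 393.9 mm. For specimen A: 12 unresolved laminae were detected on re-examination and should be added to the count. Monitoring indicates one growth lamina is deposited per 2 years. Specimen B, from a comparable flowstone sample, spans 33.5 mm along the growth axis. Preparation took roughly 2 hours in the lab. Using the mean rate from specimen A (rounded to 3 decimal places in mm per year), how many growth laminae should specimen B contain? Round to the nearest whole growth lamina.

322 growth laminae

Specimen A: true growth lamina count = 3799 + 12 = 3811.
Specimen A: 3811 growth laminae at 2 years each span 3811 × 2 = 7622 years.
A: Extension rate ≈ 393.9 / 7622 = 0.052 mm per year.
B spans 33.5 / 0.052 = 644.23 years; at 2 years per growth lamina that is 644.23 / 2 ≈ 322 growth laminae.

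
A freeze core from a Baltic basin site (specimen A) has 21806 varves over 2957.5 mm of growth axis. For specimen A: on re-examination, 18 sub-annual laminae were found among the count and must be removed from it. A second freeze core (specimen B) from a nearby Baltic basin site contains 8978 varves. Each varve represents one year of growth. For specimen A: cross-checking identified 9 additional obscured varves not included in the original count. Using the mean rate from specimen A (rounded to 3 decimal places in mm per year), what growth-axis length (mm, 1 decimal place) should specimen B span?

Specimen A: after corrections the count is 21806 − 18 + 9 = 21797 varves.
A: Extension rate ≈ 2957.5 / 21797 = 0.136 mm per year.
B's length ≈ 0.136 × 8978 = 1221.0 mm.

1221.0 mm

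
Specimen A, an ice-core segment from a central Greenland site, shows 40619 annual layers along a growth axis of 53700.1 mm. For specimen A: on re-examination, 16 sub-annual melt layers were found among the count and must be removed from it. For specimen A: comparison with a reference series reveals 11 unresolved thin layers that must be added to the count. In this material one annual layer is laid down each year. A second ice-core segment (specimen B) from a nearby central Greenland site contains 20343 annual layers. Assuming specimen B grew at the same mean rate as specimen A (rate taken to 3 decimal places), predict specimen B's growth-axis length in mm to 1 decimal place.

26893.4 mm

Specimen A: adjusted count: 40619 − 16 + 11 = 40614 annual layers.
A: 53700.1 mm over 40614 years gives 53700.1 / 40614 ≈ 1.322 mm/yr.
Length of B = 1.322 × 20343 = 26893.4 mm.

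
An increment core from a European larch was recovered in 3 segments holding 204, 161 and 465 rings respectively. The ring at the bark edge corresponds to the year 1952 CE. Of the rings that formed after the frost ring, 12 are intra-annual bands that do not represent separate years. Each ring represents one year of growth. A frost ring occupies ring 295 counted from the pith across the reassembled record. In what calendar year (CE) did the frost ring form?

Total rings = 204 + 161 + 465 = 830.
The frost ring sits at ring 295 from the pith, so 830 − 295 = 535 rings formed after it.
535 − 12 false = 523 true rings after the frost ring.
1952 − 523 = 1429 CE.

1429 CE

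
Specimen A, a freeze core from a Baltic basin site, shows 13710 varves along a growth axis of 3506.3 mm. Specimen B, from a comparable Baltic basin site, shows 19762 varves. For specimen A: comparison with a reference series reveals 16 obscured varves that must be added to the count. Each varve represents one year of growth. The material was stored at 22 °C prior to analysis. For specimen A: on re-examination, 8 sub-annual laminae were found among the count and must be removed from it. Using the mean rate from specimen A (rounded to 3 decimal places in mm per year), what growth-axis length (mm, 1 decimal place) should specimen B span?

5059.1 mm

Specimen A: adjusted count: 13710 − 8 + 16 = 13718 varves.
A: Extension rate ≈ 3506.3 / 13718 = 0.256 mm/year.
B's length ≈ 0.256 × 19762 = 5059.1 mm.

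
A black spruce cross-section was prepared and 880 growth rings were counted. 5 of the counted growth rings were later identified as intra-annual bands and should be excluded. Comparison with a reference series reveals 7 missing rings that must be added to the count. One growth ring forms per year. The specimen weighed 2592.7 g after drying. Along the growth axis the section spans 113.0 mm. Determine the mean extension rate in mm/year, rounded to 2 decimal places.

0.13 mm/year

Correcting the raw count gives 880 − 5 + 7 = 882 true growth rings.
113.0 mm over 882 years gives 113.0 / 882 ≈ 0.13 mm/year.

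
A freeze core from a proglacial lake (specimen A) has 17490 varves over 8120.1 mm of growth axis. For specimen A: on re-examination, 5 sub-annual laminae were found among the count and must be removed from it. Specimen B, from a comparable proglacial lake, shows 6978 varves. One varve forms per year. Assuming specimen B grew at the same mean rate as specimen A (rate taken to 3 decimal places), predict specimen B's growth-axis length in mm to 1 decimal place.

Specimen A: correcting the raw count gives 17490 − 5 = 17485 true varves.
A: Extension rate ≈ 8120.1 / 17485 = 0.464 mm/year.
For B, 0.464 mm/year × 6978 years = 3237.8 mm.

3237.8 mm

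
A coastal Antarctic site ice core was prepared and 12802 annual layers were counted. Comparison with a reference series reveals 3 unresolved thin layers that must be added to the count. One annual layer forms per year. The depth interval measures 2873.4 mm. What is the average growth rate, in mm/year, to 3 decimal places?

Correcting the raw count gives 12802 + 3 = 12805 true annual layers.
Extension rate ≈ 2873.4 / 12805 = 0.224 mm/year.

0.224 mm/year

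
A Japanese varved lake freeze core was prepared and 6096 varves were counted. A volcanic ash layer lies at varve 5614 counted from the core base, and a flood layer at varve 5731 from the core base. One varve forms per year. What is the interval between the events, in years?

Separation: 5731 − 5614 = 117 varves.
One varve per year makes the interval 117 years.

117 years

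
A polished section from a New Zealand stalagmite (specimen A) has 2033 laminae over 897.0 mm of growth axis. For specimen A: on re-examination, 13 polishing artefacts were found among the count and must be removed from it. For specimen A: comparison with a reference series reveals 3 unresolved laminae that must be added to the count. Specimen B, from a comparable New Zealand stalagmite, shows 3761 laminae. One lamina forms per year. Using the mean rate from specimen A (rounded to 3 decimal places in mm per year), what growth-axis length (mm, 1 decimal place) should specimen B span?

1666.1 mm

Specimen A: true lamina count = 2033 − 13 + 3 = 2023.
A: 897.0 mm over 2023 years gives 897.0 / 2023 ≈ 0.443 mm per year.
Length of B = 0.443 × 3761 = 1666.1 mm.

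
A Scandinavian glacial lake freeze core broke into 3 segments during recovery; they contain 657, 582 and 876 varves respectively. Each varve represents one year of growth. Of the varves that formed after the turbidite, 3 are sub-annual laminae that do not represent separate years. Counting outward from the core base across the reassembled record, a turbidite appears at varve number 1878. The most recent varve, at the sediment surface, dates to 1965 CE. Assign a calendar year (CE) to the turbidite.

Total varves = 657 + 582 + 876 = 2115.
2115 − 1878 = 237 varves lie beyond the turbidite toward the sediment surface.
237 − 3 false = 234 true varves after the turbidite.
The varve at the sediment surface is 1965 CE, so the turbidite dates to 1965 − 234 = 1731 CE.

1731 CE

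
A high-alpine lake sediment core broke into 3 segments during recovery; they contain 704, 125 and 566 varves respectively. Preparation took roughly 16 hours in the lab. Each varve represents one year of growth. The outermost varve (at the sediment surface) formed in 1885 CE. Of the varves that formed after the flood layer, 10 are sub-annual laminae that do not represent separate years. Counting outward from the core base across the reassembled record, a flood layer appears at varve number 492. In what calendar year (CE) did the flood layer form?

992 CE

Total varves = 704 + 125 + 566 = 1395.
1395 − 492 = 903 varves lie beyond the flood layer toward the sediment surface.
Excluding 10 false varves: 903 − 10 = 893.
1885 − 893 = 992 CE.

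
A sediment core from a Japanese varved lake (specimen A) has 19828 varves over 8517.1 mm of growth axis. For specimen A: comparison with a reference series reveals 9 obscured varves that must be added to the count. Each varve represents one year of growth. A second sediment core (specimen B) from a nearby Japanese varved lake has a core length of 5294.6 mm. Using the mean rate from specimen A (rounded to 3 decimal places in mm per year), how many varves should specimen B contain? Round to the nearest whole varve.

Specimen A: after corrections the count is 19828 + 9 = 19837 varves.
A: Extension rate ≈ 8517.1 / 19837 = 0.429 mm/yr.
Specimen B: 5294.6 mm / 0.429 mm per year = 12341.72 years ≈ 12342 varves.

12342 varves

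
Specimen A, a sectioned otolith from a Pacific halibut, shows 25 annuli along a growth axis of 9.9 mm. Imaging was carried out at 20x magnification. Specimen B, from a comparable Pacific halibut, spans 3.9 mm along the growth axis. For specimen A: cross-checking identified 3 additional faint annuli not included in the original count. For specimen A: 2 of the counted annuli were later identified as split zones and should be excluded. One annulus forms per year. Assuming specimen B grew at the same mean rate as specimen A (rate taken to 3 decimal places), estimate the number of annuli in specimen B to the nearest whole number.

10 annuli

Specimen A: adjusted count: 25 − 2 + 3 = 26 annuli.
A: Extension rate ≈ 9.9 / 26 = 0.381 mm/year.
B spans 3.9 / 0.381 = 10.24 years ≈ 10 annuli.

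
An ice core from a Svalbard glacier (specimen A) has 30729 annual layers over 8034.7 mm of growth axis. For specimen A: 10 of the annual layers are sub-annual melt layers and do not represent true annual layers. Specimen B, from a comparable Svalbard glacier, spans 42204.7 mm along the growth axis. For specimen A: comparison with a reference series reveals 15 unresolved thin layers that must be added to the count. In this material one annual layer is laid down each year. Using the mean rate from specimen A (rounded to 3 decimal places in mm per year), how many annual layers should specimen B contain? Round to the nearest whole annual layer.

161704 annual layers

Specimen A: correcting the raw count gives 30729 − 10 + 15 = 30734 true annual layers.
A: Mean rate = 8034.7 mm / 30734 years ≈ 0.261 mm/yr.
For B, 42204.7 / 0.261 = 161703.83 years ≈ 161704 annual layers.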